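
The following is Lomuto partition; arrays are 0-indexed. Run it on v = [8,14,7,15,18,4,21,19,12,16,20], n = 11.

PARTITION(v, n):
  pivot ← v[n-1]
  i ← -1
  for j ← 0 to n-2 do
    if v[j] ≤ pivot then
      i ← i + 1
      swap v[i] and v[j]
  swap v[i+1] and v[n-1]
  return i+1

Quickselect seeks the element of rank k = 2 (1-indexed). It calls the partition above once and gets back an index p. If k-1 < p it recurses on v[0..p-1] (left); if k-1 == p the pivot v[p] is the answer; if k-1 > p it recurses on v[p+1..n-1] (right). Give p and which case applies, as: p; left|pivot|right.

pivot = v[10] = 20; i = -1
j=0: v[0]=8 ≤ 20 → i=0, swap v[0],v[0] (no change) → [8,14,7,15,18,4,21,19,12,16,20]
j=1: v[1]=14 ≤ 20 → i=1, swap v[1],v[1] (no change) → [8,14,7,15,18,4,21,19,12,16,20]
j=2: v[2]=7 ≤ 20 → i=2, swap v[2],v[2] (no change) → [8,14,7,15,18,4,21,19,12,16,20]
j=3: v[3]=15 ≤ 20 → i=3, swap v[3],v[3] (no change) → [8,14,7,15,18,4,21,19,12,16,20]
j=4: v[4]=18 ≤ 20 → i=4, swap v[4],v[4] (no change) → [8,14,7,15,18,4,21,19,12,16,20]
j=5: v[5]=4 ≤ 20 → i=5, swap v[5],v[5] (no change) → [8,14,7,15,18,4,21,19,12,16,20]
j=6: v[6]=21 > 20 → no swap
j=7: v[7]=19 ≤ 20 → i=6, swap v[6],v[7] → [8,14,7,15,18,4,19,21,12,16,20]
j=8: v[8]=12 ≤ 20 → i=7, swap v[7],v[8] → [8,14,7,15,18,4,19,12,21,16,20]
j=9: v[9]=16 ≤ 20 → i=8, swap v[8],v[9] → [8,14,7,15,18,4,19,12,16,21,20]
final swap v[9],v[10] → [8,14,7,15,18,4,19,12,16,20,21]; return 9
p = 9; k-1 = 1 < 9 ⇒ left

9; left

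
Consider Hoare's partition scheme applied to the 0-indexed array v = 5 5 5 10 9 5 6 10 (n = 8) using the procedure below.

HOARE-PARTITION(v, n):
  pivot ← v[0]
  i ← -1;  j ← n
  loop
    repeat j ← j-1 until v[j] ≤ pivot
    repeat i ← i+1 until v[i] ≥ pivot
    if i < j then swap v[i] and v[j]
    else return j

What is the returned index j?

1

pivot=5
j stops at 5 (5), i stops at 0 (5); swap ⇒ 5 5 5 10 9 5 6 10
j stops at 2 (5), i stops at 1 (5); swap ⇒ 5 5 5 10 9 5 6 10
j stops at 1, i stops at 2; i≥j ⇒ return 1. v=5 5 5 10 9 5 6 10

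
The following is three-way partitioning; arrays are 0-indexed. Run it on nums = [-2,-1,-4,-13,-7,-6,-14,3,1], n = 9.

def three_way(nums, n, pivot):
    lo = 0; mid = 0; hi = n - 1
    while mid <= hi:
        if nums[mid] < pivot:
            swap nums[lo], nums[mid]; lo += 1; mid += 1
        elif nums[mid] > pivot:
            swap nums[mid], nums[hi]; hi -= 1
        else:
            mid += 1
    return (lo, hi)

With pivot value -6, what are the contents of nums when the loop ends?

lo=0 mid=0 hi=8
-2>-6: swap(0,8), hi=7 ⇒ [1,-1,-4,-13,-7,-6,-14,3,-2]
1>-6: swap(0,7), hi=6 ⇒ [3,-1,-4,-13,-7,-6,-14,1,-2]
3>-6: swap(0,6), hi=5 ⇒ [-14,-1,-4,-13,-7,-6,3,1,-2]
-14<-6: swap(0,0), lo=1 mid=1 ⇒ [-14,-1,-4,-13,-7,-6,3,1,-2]
-1>-6: swap(1,5), hi=4 ⇒ [-14,-6,-4,-13,-7,-1,3,1,-2]
-6=-6: mid=2
-4>-6: swap(2,4), hi=3 ⇒ [-14,-6,-7,-13,-4,-1,3,1,-2]
-7<-6: swap(1,2), lo=2 mid=3 ⇒ [-14,-7,-6,-13,-4,-1,3,1,-2]
-13<-6: swap(2,3), lo=3 mid=4 ⇒ [-14,-7,-13,-6,-4,-1,3,1,-2]
done. lo=3 hi=3; nums=[-14,-7,-13,-6,-4,-1,3,1,-2]

[-14,-7,-13,-6,-4,-1,3,1,-2]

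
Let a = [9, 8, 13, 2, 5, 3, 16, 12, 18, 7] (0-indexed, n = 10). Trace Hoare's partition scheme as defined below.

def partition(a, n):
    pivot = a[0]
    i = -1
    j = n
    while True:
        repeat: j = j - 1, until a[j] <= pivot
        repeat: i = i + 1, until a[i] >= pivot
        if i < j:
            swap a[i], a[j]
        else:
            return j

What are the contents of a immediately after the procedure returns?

pivot=9
j stops at 9 (7), i stops at 0 (9); swap ⇒ [7, 8, 13, 2, 5, 3, 16, 12, 18, 9]
j stops at 5 (3), i stops at 2 (13); swap ⇒ [7, 8, 3, 2, 5, 13, 16, 12, 18, 9]
j stops at 4, i stops at 5; i≥j ⇒ return 4. a=[7, 8, 3, 2, 5, 13, 16, 12, 18, 9]

[7, 8, 3, 2, 5, 13, 16, 12, 18, 9]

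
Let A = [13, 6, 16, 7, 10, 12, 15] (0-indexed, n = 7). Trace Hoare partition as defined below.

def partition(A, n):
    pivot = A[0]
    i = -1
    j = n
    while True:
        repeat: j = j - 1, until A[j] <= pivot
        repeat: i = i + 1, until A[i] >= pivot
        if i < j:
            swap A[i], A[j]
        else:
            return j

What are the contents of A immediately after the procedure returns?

pivot=13
j stops at 5 (12), i stops at 0 (13); swap ⇒ [12, 6, 16, 7, 10, 13, 15]
j stops at 4 (10), i stops at 2 (16); swap ⇒ [12, 6, 10, 7, 16, 13, 15]
j stops at 3, i stops at 4; i≥j ⇒ return 3. A=[12, 6, 10, 7, 16, 13, 15]

[12, 6, 10, 7, 16, 13, 15]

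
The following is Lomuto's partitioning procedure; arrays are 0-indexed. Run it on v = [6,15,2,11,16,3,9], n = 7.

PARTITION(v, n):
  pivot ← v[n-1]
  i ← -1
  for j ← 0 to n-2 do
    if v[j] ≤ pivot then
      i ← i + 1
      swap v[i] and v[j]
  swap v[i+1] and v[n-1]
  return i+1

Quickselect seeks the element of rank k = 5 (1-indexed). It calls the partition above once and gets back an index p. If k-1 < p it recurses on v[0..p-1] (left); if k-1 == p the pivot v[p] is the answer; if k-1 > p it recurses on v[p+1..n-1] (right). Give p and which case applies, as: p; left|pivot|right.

pivot=9, i=-1
j=0: 6≤9, i=0, swap(0,0) ⇒ [6,15,2,11,16,3,9]
j=1: 15>9, skip
j=2: 2≤9, i=1, swap(1,2) ⇒ [6,2,15,11,16,3,9]
j=3: 11>9, skip
j=4: 16>9, skip
j=5: 3≤9, i=2, swap(2,5) ⇒ [6,2,3,11,16,15,9]
swap(3,6) ⇒ [6,2,3,9,16,15,11]; return 3
p = 3; k-1 = 4 > 3 ⇒ right

3; right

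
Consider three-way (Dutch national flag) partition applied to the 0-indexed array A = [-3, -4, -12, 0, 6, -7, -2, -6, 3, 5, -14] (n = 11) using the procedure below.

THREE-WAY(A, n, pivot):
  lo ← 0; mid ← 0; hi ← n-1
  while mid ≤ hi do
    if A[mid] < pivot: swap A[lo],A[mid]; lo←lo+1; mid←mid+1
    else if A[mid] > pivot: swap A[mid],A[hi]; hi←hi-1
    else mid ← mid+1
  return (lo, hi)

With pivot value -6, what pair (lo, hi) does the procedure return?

(3, 3)

lo=0 mid=0 hi=10
-3>-6: swap(0,10), hi=9 ⇒ [-14, -4, -12, 0, 6, -7, -2, -6, 3, 5, -3]
-14<-6: swap(0,0), lo=1 mid=1 ⇒ [-14, -4, -12, 0, 6, -7, -2, -6, 3, 5, -3]
-4>-6: swap(1,9), hi=8 ⇒ [-14, 5, -12, 0, 6, -7, -2, -6, 3, -4, -3]
5>-6: swap(1,8), hi=7 ⇒ [-14, 3, -12, 0, 6, -7, -2, -6, 5, -4, -3]
3>-6: swap(1,7), hi=6 ⇒ [-14, -6, -12, 0, 6, -7, -2, 3, 5, -4, -3]
-6=-6: mid=2
-12<-6: swap(1,2), lo=2 mid=3 ⇒ [-14, -12, -6, 0, 6, -7, -2, 3, 5, -4, -3]
0>-6: swap(3,6), hi=5 ⇒ [-14, -12, -6, -2, 6, -7, 0, 3, 5, -4, -3]
-2>-6: swap(3,5), hi=4 ⇒ [-14, -12, -6, -7, 6, -2, 0, 3, 5, -4, -3]
-7<-6: swap(2,3), lo=3 mid=4 ⇒ [-14, -12, -7, -6, 6, -2, 0, 3, 5, -4, -3]
6>-6: swap(4,4), hi=3 ⇒ [-14, -12, -7, -6, 6, -2, 0, 3, 5, -4, -3]
done. lo=3 hi=3; A=[-14, -12, -7, -6, 6, -2, 0, 3, 5, -4, -3]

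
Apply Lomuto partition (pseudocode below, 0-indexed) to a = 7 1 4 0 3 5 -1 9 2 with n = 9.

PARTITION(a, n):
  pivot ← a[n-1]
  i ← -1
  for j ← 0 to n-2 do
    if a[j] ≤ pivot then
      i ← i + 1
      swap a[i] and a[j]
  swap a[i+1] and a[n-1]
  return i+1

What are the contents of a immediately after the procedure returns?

1 0 -1 2 3 5 4 9 7

pivot = a[8] = 2; i = -1
j=0: a[0]=7 > 2 → no swap
j=1: a[1]=1 ≤ 2 → i=0, swap a[0],a[1] → 1 7 4 0 3 5 -1 9 2
j=2: a[2]=4 > 2 → no swap
j=3: a[3]=0 ≤ 2 → i=1, swap a[1],a[3] → 1 0 4 7 3 5 -1 9 2
j=4: a[4]=3 > 2 → no swap
j=5: a[5]=5 > 2 → no swap
j=6: a[6]=-1 ≤ 2 → i=2, swap a[2],a[6] → 1 0 -1 7 3 5 4 9 2
j=7: a[7]=9 > 2 → no swap
final swap a[3],a[8] → 1 0 -1 2 3 5 4 9 7; return 3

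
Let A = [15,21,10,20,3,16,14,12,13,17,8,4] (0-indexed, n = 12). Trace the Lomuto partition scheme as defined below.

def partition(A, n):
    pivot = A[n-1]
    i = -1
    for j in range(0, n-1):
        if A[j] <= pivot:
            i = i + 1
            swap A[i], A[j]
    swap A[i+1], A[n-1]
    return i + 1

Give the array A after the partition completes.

[3,4,10,20,15,16,14,12,13,17,8,21]

pivot=4, i=-1
j=0: 15>4, skip
j=1: 21>4, skip
j=2: 10>4, skip
j=3: 20>4, skip
j=4: 3≤4, i=0, swap(0,4) ⇒ [3,21,10,20,15,16,14,12,13,17,8,4]
j=5: 16>4, skip
j=6: 14>4, skip
j=7: 12>4, skip
j=8: 13>4, skip
j=9: 17>4, skip
j=10: 8>4, skip
swap(1,11) ⇒ [3,4,10,20,15,16,14,12,13,17,8,21]; return 1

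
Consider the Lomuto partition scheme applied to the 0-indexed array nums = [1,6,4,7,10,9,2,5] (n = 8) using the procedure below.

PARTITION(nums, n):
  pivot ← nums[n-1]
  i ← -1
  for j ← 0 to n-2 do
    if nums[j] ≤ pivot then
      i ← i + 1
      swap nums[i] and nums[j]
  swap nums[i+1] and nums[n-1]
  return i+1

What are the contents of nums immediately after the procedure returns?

pivot = nums[7] = 5; i = -1
j=0: nums[0]=1 ≤ 5 → i=0, swap nums[0],nums[0] (no change) → [1,6,4,7,10,9,2,5]
j=1: nums[1]=6 > 5 → no swap
j=2: nums[2]=4 ≤ 5 → i=1, swap nums[1],nums[2] → [1,4,6,7,10,9,2,5]
j=3: nums[3]=7 > 5 → no swap
j=4: nums[4]=10 > 5 → no swap
j=5: nums[5]=9 > 5 → no swap
j=6: nums[6]=2 ≤ 5 → i=2, swap nums[2],nums[6] → [1,4,2,7,10,9,6,5]
final swap nums[3],nums[7] → [1,4,2,5,10,9,6,7]; return 3

[1,4,2,5,10,9,6,7]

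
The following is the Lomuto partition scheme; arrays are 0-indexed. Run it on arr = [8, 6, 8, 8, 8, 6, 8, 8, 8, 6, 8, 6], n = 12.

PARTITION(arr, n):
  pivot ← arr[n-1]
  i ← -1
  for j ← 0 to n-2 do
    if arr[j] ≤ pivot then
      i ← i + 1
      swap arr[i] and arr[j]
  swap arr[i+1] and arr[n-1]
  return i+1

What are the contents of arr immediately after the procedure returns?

pivot=6, i=-1
j=0: 8>6, skip
j=1: 6≤6, i=0, swap(0,1) ⇒ [6, 8, 8, 8, 8, 6, 8, 8, 8, 6, 8, 6]
j=2: 8>6, skip
j=3: 8>6, skip
j=4: 8>6, skip
j=5: 6≤6, i=1, swap(1,5) ⇒ [6, 6, 8, 8, 8, 8, 8, 8, 8, 6, 8, 6]
j=6: 8>6, skip
j=7: 8>6, skip
j=8: 8>6, skip
j=9: 6≤6, i=2, swap(2,9) ⇒ [6, 6, 6, 8, 8, 8, 8, 8, 8, 8, 8, 6]
j=10: 8>6, skip
swap(3,11) ⇒ [6, 6, 6, 6, 8, 8, 8, 8, 8, 8, 8, 8]; return 3

[6, 6, 6, 6, 8, 8, 8, 8, 8, 8, 8, 8]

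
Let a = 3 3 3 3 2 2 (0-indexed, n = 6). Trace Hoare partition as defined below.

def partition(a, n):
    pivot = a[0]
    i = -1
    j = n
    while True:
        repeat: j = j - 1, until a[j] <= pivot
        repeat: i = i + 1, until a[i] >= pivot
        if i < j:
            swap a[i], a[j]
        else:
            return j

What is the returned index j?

pivot=3
j stops at 5 (2), i stops at 0 (3); swap ⇒ 2 3 3 3 2 3
j stops at 4 (2), i stops at 1 (3); swap ⇒ 2 2 3 3 3 3
j stops at 3 (3), i stops at 2 (3); swap ⇒ 2 2 3 3 3 3
j stops at 2, i stops at 3; i≥j ⇒ return 2. a=2 2 3 3 3 3

2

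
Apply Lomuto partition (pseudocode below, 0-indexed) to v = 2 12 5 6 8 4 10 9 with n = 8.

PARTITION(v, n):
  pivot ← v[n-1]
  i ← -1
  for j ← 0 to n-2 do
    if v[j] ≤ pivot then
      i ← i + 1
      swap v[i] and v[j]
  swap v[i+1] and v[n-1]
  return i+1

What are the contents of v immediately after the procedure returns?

pivot=9, i=-1
j=0: 2≤9, i=0, swap(0,0) ⇒ 2 12 5 6 8 4 10 9
j=1: 12>9, skip
j=2: 5≤9, i=1, swap(1,2) ⇒ 2 5 12 6 8 4 10 9
j=3: 6≤9, i=2, swap(2,3) ⇒ 2 5 6 12 8 4 10 9
j=4: 8≤9, i=3, swap(3,4) ⇒ 2 5 6 8 12 4 10 9
j=5: 4≤9, i=4, swap(4,5) ⇒ 2 5 6 8 4 12 10 9
j=6: 10>9, skip
swap(5,7) ⇒ 2 5 6 8 4 9 10 12; return 5

2 5 6 8 4 9 10 12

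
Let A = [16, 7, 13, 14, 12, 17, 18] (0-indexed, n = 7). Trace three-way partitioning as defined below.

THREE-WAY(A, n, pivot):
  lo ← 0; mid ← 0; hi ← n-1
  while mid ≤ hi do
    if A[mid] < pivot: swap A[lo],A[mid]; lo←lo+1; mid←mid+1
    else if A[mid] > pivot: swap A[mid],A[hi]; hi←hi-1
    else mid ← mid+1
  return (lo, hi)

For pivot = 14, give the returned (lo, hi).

pivot = 14; lo=0, mid=0, hi=6
A[mid]=16>14: swap A[0],A[6]; hi=5 → [18, 7, 13, 14, 12, 17, 16]
A[mid]=18>14: swap A[0],A[5]; hi=4 → [17, 7, 13, 14, 12, 18, 16]
A[mid]=17>14: swap A[0],A[4]; hi=3 → [12, 7, 13, 14, 17, 18, 16]
A[mid]=12<14: swap A[0],A[0]; lo=1,mid=1 → [12, 7, 13, 14, 17, 18, 16]
A[mid]=7<14: swap A[1],A[1]; lo=2,mid=2 → [12, 7, 13, 14, 17, 18, 16]
A[mid]=13<14: swap A[2],A[2]; lo=3,mid=3 → [12, 7, 13, 14, 17, 18, 16]
A[mid]=14=14: mid=4
end: lo=3, hi=3; A = [12, 7, 13, 14, 17, 18, 16]

(3, 3)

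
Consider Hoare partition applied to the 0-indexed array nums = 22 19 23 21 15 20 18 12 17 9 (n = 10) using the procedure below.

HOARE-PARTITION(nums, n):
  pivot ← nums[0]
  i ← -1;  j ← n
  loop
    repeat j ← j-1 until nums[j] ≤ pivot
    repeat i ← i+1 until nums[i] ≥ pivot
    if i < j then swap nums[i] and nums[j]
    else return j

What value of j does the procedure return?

7

pivot = nums[0] = 22; i = -1, j = 10
j→9 (nums[9]=9≤22), i→0 (nums[0]=22≥22); i<j, swap → 9 19 23 21 15 20 18 12 17 22
j→8 (nums[8]=17≤22), i→2 (nums[2]=23≥22); i<j, swap → 9 19 17 21 15 20 18 12 23 22
j→7, i→8; i≥j, return j=7. nums = 9 19 17 21 15 20 18 12 23 22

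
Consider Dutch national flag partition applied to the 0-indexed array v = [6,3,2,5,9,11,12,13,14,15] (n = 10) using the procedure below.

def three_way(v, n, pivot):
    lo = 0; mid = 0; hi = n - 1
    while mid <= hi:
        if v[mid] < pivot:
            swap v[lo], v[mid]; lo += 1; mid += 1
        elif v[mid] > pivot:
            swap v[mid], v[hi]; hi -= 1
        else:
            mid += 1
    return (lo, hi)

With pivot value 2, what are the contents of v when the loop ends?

[2,3,5,9,11,12,13,14,15,6]

lo=0 mid=0 hi=9
6>2: swap(0,9), hi=8 ⇒ [15,3,2,5,9,11,12,13,14,6]
15>2: swap(0,8), hi=7 ⇒ [14,3,2,5,9,11,12,13,15,6]
14>2: swap(0,7), hi=6 ⇒ [13,3,2,5,9,11,12,14,15,6]
13>2: swap(0,6), hi=5 ⇒ [12,3,2,5,9,11,13,14,15,6]
12>2: swap(0,5), hi=4 ⇒ [11,3,2,5,9,12,13,14,15,6]
11>2: swap(0,4), hi=3 ⇒ [9,3,2,5,11,12,13,14,15,6]
9>2: swap(0,3), hi=2 ⇒ [5,3,2,9,11,12,13,14,15,6]
5>2: swap(0,2), hi=1 ⇒ [2,3,5,9,11,12,13,14,15,6]
2=2: mid=1
3>2: swap(1,1), hi=0 ⇒ [2,3,5,9,11,12,13,14,15,6]
done. lo=0 hi=0; v=[2,3,5,9,11,12,13,14,15,6]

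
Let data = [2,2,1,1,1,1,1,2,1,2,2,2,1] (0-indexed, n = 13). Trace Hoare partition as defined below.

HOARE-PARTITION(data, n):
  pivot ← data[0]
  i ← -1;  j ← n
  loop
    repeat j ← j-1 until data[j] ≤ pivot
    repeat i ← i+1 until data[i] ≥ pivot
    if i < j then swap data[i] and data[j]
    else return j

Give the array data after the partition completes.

[1,2,1,1,1,1,1,2,1,2,2,2,2]

pivot = data[0] = 2; i = -1, j = 13
j→12 (data[12]=1≤2), i→0 (data[0]=2≥2); i<j, swap → [1,2,1,1,1,1,1,2,1,2,2,2,2]
j→11 (data[11]=2≤2), i→1 (data[1]=2≥2); i<j, swap → [1,2,1,1,1,1,1,2,1,2,2,2,2]
j→10 (data[10]=2≤2), i→7 (data[7]=2≥2); i<j, swap → [1,2,1,1,1,1,1,2,1,2,2,2,2]
j→9, i→9; i≥j, return j=9. data = [1,2,1,1,1,1,1,2,1,2,2,2,2]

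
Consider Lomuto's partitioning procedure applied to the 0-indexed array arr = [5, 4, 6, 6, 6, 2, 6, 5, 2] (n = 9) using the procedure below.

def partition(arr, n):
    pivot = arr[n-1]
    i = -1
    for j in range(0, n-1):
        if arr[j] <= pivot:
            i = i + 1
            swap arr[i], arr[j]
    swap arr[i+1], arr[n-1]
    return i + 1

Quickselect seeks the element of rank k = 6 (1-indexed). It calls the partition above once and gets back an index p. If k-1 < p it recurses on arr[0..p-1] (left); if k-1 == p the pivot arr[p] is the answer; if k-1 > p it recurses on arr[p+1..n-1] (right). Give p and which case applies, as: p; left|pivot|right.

1; right

pivot = arr[8] = 2; i = -1
j=0: arr[0]=5 > 2 → no swap
j=1: arr[1]=4 > 2 → no swap
j=2: arr[2]=6 > 2 → no swap
j=3: arr[3]=6 > 2 → no swap
j=4: arr[4]=6 > 2 → no swap
j=5: arr[5]=2 ≤ 2 → i=0, swap arr[0],arr[5] → [2, 4, 6, 6, 6, 5, 6, 5, 2]
j=6: arr[6]=6 > 2 → no swap
j=7: arr[7]=5 > 2 → no swap
final swap arr[1],arr[8] → [2, 2, 6, 6, 6, 5, 6, 5, 4]; return 1
p = 1; k-1 = 5 > 1 ⇒ right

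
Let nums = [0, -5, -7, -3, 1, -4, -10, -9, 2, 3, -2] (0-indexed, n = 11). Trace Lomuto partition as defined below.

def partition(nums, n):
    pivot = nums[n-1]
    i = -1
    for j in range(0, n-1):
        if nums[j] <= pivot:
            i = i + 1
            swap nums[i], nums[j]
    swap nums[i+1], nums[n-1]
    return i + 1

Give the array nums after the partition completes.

[-5, -7, -3, -4, -10, -9, -2, 0, 2, 3, 1]

pivot=-2, i=-1
j=0: 0>-2, skip
j=1: -5≤-2, i=0, swap(0,1) ⇒ [-5, 0, -7, -3, 1, -4, -10, -9, 2, 3, -2]
j=2: -7≤-2, i=1, swap(1,2) ⇒ [-5, -7, 0, -3, 1, -4, -10, -9, 2, 3, -2]
j=3: -3≤-2, i=2, swap(2,3) ⇒ [-5, -7, -3, 0, 1, -4, -10, -9, 2, 3, -2]
j=4: 1>-2, skip
j=5: -4≤-2, i=3, swap(3,5) ⇒ [-5, -7, -3, -4, 1, 0, -10, -9, 2, 3, -2]
j=6: -10≤-2, i=4, swap(4,6) ⇒ [-5, -7, -3, -4, -10, 0, 1, -9, 2, 3, -2]
j=7: -9≤-2, i=5, swap(5,7) ⇒ [-5, -7, -3, -4, -10, -9, 1, 0, 2, 3, -2]
j=8: 2>-2, skip
j=9: 3>-2, skip
swap(6,10) ⇒ [-5, -7, -3, -4, -10, -9, -2, 0, 2, 3, 1]; return 6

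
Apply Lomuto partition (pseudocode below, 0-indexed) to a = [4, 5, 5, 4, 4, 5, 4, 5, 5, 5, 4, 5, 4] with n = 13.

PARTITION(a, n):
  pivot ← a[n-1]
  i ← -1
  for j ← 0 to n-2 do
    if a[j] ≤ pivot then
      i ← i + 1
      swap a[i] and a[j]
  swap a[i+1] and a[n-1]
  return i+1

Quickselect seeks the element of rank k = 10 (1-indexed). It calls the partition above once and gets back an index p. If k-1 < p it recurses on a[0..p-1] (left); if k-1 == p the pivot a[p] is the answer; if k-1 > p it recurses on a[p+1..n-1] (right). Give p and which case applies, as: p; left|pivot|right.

pivot = a[12] = 4; i = -1
j=0: a[0]=4 ≤ 4 → i=0, swap a[0],a[0] (no change) → [4, 5, 5, 4, 4, 5, 4, 5, 5, 5, 4, 5, 4]
j=1: a[1]=5 > 4 → no swap
j=2: a[2]=5 > 4 → no swap
j=3: a[3]=4 ≤ 4 → i=1, swap a[1],a[3] → [4, 4, 5, 5, 4, 5, 4, 5, 5, 5, 4, 5, 4]
j=4: a[4]=4 ≤ 4 → i=2, swap a[2],a[4] → [4, 4, 4, 5, 5, 5, 4, 5, 5, 5, 4, 5, 4]
j=5: a[5]=5 > 4 → no swap
j=6: a[6]=4 ≤ 4 → i=3, swap a[3],a[6] → [4, 4, 4, 4, 5, 5, 5, 5, 5, 5, 4, 5, 4]
j=7: a[7]=5 > 4 → no swap
j=8: a[8]=5 > 4 → no swap
j=9: a[9]=5 > 4 → no swap
j=10: a[10]=4 ≤ 4 → i=4, swap a[4],a[10] → [4, 4, 4, 4, 4, 5, 5, 5, 5, 5, 5, 5, 4]
j=11: a[11]=5 > 4 → no swap
final swap a[5],a[12] → [4, 4, 4, 4, 4, 4, 5, 5, 5, 5, 5, 5, 5]; return 5
p = 5; k-1 = 9 > 5 ⇒ right

5; right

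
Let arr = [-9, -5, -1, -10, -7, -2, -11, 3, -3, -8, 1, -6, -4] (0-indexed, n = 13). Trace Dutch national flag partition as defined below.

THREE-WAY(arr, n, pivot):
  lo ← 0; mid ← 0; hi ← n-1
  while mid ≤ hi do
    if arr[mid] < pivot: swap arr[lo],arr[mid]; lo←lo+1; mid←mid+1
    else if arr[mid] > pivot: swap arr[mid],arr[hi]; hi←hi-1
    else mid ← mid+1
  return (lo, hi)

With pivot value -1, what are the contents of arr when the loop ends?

[-9, -5, -10, -7, -2, -11, -4, -3, -8, -6, -1, 1, 3]

pivot = -1; lo=0, mid=0, hi=12
arr[mid]=-9<-1: swap arr[0],arr[0]; lo=1,mid=1 → [-9, -5, -1, -10, -7, -2, -11, 3, -3, -8, 1, -6, -4]
arr[mid]=-5<-1: swap arr[1],arr[1]; lo=2,mid=2 → [-9, -5, -1, -10, -7, -2, -11, 3, -3, -8, 1, -6, -4]
arr[mid]=-1=-1: mid=3
arr[mid]=-10<-1: swap arr[2],arr[3]; lo=3,mid=4 → [-9, -5, -10, -1, -7, -2, -11, 3, -3, -8, 1, -6, -4]
arr[mid]=-7<-1: swap arr[3],arr[4]; lo=4,mid=5 → [-9, -5, -10, -7, -1, -2, -11, 3, -3, -8, 1, -6, -4]
arr[mid]=-2<-1: swap arr[4],arr[5]; lo=5,mid=6 → [-9, -5, -10, -7, -2, -1, -11, 3, -3, -8, 1, -6, -4]
arr[mid]=-11<-1: swap arr[5],arr[6]; lo=6,mid=7 → [-9, -5, -10, -7, -2, -11, -1, 3, -3, -8, 1, -6, -4]
arr[mid]=3>-1: swap arr[7],arr[12]; hi=11 → [-9, -5, -10, -7, -2, -11, -1, -4, -3, -8, 1, -6, 3]
arr[mid]=-4<-1: swap arr[6],arr[7]; lo=7,mid=8 → [-9, -5, -10, -7, -2, -11, -4, -1, -3, -8, 1, -6, 3]
arr[mid]=-3<-1: swap arr[7],arr[8]; lo=8,mid=9 → [-9, -5, -10, -7, -2, -11, -4, -3, -1, -8, 1, -6, 3]
arr[mid]=-8<-1: swap arr[8],arr[9]; lo=9,mid=10 → [-9, -5, -10, -7, -2, -11, -4, -3, -8, -1, 1, -6, 3]
arr[mid]=1>-1: swap arr[10],arr[11]; hi=10 → [-9, -5, -10, -7, -2, -11, -4, -3, -8, -1, -6, 1, 3]
arr[mid]=-6<-1: swap arr[9],arr[10]; lo=10,mid=11 → [-9, -5, -10, -7, -2, -11, -4, -3, -8, -6, -1, 1, 3]
end: lo=10, hi=10; arr = [-9, -5, -10, -7, -2, -11, -4, -3, -8, -6, -1, 1, 3]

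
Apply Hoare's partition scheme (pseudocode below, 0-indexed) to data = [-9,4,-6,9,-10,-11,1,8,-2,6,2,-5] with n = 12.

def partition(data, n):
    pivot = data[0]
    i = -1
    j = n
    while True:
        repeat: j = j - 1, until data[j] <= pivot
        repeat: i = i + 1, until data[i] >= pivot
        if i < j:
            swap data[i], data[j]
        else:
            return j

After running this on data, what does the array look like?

[-11,-10,-6,9,4,-9,1,8,-2,6,2,-5]

pivot=-9
j stops at 5 (-11), i stops at 0 (-9); swap ⇒ [-11,4,-6,9,-10,-9,1,8,-2,6,2,-5]
j stops at 4 (-10), i stops at 1 (4); swap ⇒ [-11,-10,-6,9,4,-9,1,8,-2,6,2,-5]
j stops at 1, i stops at 2; i≥j ⇒ return 1. data=[-11,-10,-6,9,4,-9,1,8,-2,6,2,-5]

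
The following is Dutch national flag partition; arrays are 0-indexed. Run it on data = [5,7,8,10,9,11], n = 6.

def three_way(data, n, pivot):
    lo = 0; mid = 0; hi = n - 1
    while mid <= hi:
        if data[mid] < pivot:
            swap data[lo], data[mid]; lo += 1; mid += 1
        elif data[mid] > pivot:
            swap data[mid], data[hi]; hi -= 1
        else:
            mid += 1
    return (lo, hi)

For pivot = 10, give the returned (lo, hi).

pivot = 10; lo=0, mid=0, hi=5
data[mid]=5<10: swap data[0],data[0]; lo=1,mid=1 → [5,7,8,10,9,11]
data[mid]=7<10: swap data[1],data[1]; lo=2,mid=2 → [5,7,8,10,9,11]
data[mid]=8<10: swap data[2],data[2]; lo=3,mid=3 → [5,7,8,10,9,11]
data[mid]=10=10: mid=4
data[mid]=9<10: swap data[3],data[4]; lo=4,mid=5 → [5,7,8,9,10,11]
data[mid]=11>10: swap data[5],data[5]; hi=4 → [5,7,8,9,10,11]
end: lo=4, hi=4; data = [5,7,8,9,10,11]

(4, 4)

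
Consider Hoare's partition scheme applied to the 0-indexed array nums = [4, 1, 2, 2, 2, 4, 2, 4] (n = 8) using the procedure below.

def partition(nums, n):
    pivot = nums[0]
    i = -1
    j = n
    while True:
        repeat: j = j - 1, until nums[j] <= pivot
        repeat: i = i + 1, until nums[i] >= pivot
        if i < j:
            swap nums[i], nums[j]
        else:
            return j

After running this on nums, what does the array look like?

[4, 1, 2, 2, 2, 2, 4, 4]

pivot = nums[0] = 4; i = -1, j = 8
j→7 (nums[7]=4≤4), i→0 (nums[0]=4≥4); i<j, swap → [4, 1, 2, 2, 2, 4, 2, 4]
j→6 (nums[6]=2≤4), i→5 (nums[5]=4≥4); i<j, swap → [4, 1, 2, 2, 2, 2, 4, 4]
j→5, i→6; i≥j, return j=5. nums = [4, 1, 2, 2, 2, 2, 4, 4]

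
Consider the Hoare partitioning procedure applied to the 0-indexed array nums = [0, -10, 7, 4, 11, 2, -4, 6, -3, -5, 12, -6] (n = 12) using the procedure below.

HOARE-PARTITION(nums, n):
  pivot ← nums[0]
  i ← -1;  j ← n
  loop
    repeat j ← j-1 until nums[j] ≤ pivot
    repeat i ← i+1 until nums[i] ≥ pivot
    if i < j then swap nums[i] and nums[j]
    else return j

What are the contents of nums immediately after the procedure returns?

[-6, -10, -5, -3, -4, 2, 11, 6, 4, 7, 12, 0]

pivot=0
j stops at 11 (-6), i stops at 0 (0); swap ⇒ [-6, -10, 7, 4, 11, 2, -4, 6, -3, -5, 12, 0]
j stops at 9 (-5), i stops at 2 (7); swap ⇒ [-6, -10, -5, 4, 11, 2, -4, 6, -3, 7, 12, 0]
j stops at 8 (-3), i stops at 3 (4); swap ⇒ [-6, -10, -5, -3, 11, 2, -4, 6, 4, 7, 12, 0]
j stops at 6 (-4), i stops at 4 (11); swap ⇒ [-6, -10, -5, -3, -4, 2, 11, 6, 4, 7, 12, 0]
j stops at 4, i stops at 5; i≥j ⇒ return 4. nums=[-6, -10, -5, -3, -4, 2, 11, 6, 4, 7, 12, 0]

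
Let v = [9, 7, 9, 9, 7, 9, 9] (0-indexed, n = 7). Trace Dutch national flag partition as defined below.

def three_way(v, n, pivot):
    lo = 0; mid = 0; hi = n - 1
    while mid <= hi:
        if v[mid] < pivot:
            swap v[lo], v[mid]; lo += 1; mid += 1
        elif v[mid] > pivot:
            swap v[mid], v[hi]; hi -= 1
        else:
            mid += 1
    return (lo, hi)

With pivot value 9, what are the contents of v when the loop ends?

pivot = 9; lo=0, mid=0, hi=6
v[mid]=9=9: mid=1
v[mid]=7<9: swap v[0],v[1]; lo=1,mid=2 → [7, 9, 9, 9, 7, 9, 9]
v[mid]=9=9: mid=3
v[mid]=9=9: mid=4
v[mid]=7<9: swap v[1],v[4]; lo=2,mid=5 → [7, 7, 9, 9, 9, 9, 9]
v[mid]=9=9: mid=6
v[mid]=9=9: mid=7
end: lo=2, hi=6; v = [7, 7, 9, 9, 9, 9, 9]

[7, 7, 9, 9, 9, 9, 9]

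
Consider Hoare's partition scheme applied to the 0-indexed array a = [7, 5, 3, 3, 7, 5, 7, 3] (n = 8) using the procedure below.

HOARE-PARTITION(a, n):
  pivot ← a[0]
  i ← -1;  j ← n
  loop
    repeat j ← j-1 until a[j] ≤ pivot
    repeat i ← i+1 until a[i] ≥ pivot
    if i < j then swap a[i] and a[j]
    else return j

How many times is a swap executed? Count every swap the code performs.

pivot=7
j stops at 7 (3), i stops at 0 (7); swap ⇒ [3, 5, 3, 3, 7, 5, 7, 7]
j stops at 6 (7), i stops at 4 (7); swap ⇒ [3, 5, 3, 3, 7, 5, 7, 7]
j stops at 5, i stops at 6; i≥j ⇒ return 5. a=[3, 5, 3, 3, 7, 5, 7, 7]

2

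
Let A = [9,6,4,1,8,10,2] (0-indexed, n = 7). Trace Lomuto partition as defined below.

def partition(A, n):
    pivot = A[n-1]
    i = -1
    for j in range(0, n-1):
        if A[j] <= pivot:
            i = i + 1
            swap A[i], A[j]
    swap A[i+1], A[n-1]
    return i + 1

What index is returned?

1

pivot=2, i=-1
j=0: 9>2, skip
j=1: 6>2, skip
j=2: 4>2, skip
j=3: 1≤2, i=0, swap(0,3) ⇒ [1,6,4,9,8,10,2]
j=4: 8>2, skip
j=5: 10>2, skip
swap(1,6) ⇒ [1,2,4,9,8,10,6]; return 1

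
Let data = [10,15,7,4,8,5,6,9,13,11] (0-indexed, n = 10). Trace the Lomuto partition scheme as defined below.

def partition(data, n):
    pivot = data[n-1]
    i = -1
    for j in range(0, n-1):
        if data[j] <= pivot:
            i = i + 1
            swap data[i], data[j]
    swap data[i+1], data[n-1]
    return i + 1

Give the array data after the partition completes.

[10,7,4,8,5,6,9,11,13,15]

pivot = data[9] = 11; i = -1
j=0: data[0]=10 ≤ 11 → i=0, swap data[0],data[0] (no change) → [10,15,7,4,8,5,6,9,13,11]
j=1: data[1]=15 > 11 → no swap
j=2: data[2]=7 ≤ 11 → i=1, swap data[1],data[2] → [10,7,15,4,8,5,6,9,13,11]
j=3: data[3]=4 ≤ 11 → i=2, swap data[2],data[3] → [10,7,4,15,8,5,6,9,13,11]
j=4: data[4]=8 ≤ 11 → i=3, swap data[3],data[4] → [10,7,4,8,15,5,6,9,13,11]
j=5: data[5]=5 ≤ 11 → i=4, swap data[4],data[5] → [10,7,4,8,5,15,6,9,13,11]
j=6: data[6]=6 ≤ 11 → i=5, swap data[5],data[6] → [10,7,4,8,5,6,15,9,13,11]
j=7: data[7]=9 ≤ 11 → i=6, swap data[6],data[7] → [10,7,4,8,5,6,9,15,13,11]
j=8: data[8]=13 > 11 → no swap
final swap data[7],data[9] → [10,7,4,8,5,6,9,11,13,15]; return 7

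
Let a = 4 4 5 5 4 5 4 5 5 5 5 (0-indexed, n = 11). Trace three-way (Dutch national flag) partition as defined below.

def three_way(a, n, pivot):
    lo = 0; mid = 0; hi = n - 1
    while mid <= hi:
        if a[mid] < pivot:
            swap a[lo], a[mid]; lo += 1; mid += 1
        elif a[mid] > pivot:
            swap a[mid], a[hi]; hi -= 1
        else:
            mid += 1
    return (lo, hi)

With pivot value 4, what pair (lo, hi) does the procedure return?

pivot = 4; lo=0, mid=0, hi=10
a[mid]=4=4: mid=1
a[mid]=4=4: mid=2
a[mid]=5>4: swap a[2],a[10]; hi=9 → 4 4 5 5 4 5 4 5 5 5 5
a[mid]=5>4: swap a[2],a[9]; hi=8 → 4 4 5 5 4 5 4 5 5 5 5
a[mid]=5>4: swap a[2],a[8]; hi=7 → 4 4 5 5 4 5 4 5 5 5 5
a[mid]=5>4: swap a[2],a[7]; hi=6 → 4 4 5 5 4 5 4 5 5 5 5
a[mid]=5>4: swap a[2],a[6]; hi=5 → 4 4 4 5 4 5 5 5 5 5 5
a[mid]=4=4: mid=3
a[mid]=5>4: swap a[3],a[5]; hi=4 → 4 4 4 5 4 5 5 5 5 5 5
a[mid]=5>4: swap a[3],a[4]; hi=3 → 4 4 4 4 5 5 5 5 5 5 5
a[mid]=4=4: mid=4
end: lo=0, hi=3; a = 4 4 4 4 5 5 5 5 5 5 5

(0, 3)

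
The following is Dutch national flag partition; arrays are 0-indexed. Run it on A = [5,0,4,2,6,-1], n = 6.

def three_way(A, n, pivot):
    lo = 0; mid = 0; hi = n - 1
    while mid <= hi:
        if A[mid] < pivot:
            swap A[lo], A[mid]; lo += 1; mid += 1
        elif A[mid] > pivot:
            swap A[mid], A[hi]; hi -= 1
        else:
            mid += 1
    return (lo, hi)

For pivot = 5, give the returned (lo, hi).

(4, 4)

lo=0 mid=0 hi=5
5=5: mid=1
0<5: swap(0,1), lo=1 mid=2 ⇒ [0,5,4,2,6,-1]
4<5: swap(1,2), lo=2 mid=3 ⇒ [0,4,5,2,6,-1]
2<5: swap(2,3), lo=3 mid=4 ⇒ [0,4,2,5,6,-1]
6>5: swap(4,5), hi=4 ⇒ [0,4,2,5,-1,6]
-1<5: swap(3,4), lo=4 mid=5 ⇒ [0,4,2,-1,5,6]
done. lo=4 hi=4; A=[0,4,2,-1,5,6]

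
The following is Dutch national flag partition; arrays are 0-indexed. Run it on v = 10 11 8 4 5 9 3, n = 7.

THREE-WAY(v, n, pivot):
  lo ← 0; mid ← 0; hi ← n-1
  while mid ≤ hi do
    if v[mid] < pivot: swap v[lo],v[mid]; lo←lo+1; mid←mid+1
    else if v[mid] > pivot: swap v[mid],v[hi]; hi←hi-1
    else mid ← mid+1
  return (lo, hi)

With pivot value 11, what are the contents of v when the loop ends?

lo=0 mid=0 hi=6
10<11: swap(0,0), lo=1 mid=1 ⇒ 10 11 8 4 5 9 3
11=11: mid=2
8<11: swap(1,2), lo=2 mid=3 ⇒ 10 8 11 4 5 9 3
4<11: swap(2,3), lo=3 mid=4 ⇒ 10 8 4 11 5 9 3
5<11: swap(3,4), lo=4 mid=5 ⇒ 10 8 4 5 11 9 3
9<11: swap(4,5), lo=5 mid=6 ⇒ 10 8 4 5 9 11 3
3<11: swap(5,6), lo=6 mid=7 ⇒ 10 8 4 5 9 3 11
done. lo=6 hi=6; v=10 8 4 5 9 3 11

10 8 4 5 9 3 11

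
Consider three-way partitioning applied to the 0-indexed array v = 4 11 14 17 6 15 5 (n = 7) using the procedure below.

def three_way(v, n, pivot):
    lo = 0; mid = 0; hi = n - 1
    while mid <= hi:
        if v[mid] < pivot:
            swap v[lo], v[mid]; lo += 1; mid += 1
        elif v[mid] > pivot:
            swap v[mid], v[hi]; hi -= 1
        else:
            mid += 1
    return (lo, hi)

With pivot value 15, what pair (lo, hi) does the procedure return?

(5, 5)

pivot = 15; lo=0, mid=0, hi=6
v[mid]=4<15: swap v[0],v[0]; lo=1,mid=1 → 4 11 14 17 6 15 5
v[mid]=11<15: swap v[1],v[1]; lo=2,mid=2 → 4 11 14 17 6 15 5
v[mid]=14<15: swap v[2],v[2]; lo=3,mid=3 → 4 11 14 17 6 15 5
v[mid]=17>15: swap v[3],v[6]; hi=5 → 4 11 14 5 6 15 17
v[mid]=5<15: swap v[3],v[3]; lo=4,mid=4 → 4 11 14 5 6 15 17
v[mid]=6<15: swap v[4],v[4]; lo=5,mid=5 → 4 11 14 5 6 15 17
v[mid]=15=15: mid=6
end: lo=5, hi=5; v = 4 11 14 5 6 15 17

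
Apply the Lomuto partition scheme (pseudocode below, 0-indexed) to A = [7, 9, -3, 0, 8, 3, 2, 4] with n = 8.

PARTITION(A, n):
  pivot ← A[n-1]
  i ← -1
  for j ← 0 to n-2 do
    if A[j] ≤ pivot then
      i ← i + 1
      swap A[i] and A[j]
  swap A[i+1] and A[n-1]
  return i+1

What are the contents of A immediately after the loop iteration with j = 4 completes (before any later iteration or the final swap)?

[-3, 0, 7, 9, 8, 3, 2, 4]

pivot=4, i=-1
j=0: 7>4, skip
j=1: 9>4, skip
j=2: -3≤4, i=0, swap(0,2) ⇒ [-3, 9, 7, 0, 8, 3, 2, 4]
j=3: 0≤4, i=1, swap(1,3) ⇒ [-3, 0, 7, 9, 8, 3, 2, 4]
j=4: 8>4, skip
(after j=4) A = [-3, 0, 7, 9, 8, 3, 2, 4]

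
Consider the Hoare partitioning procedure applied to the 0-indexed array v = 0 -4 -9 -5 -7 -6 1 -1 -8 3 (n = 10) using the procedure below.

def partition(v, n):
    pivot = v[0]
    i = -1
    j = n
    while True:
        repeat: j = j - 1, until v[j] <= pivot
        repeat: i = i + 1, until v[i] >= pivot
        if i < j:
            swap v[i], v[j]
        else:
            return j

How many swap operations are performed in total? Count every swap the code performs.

2

pivot = v[0] = 0; i = -1, j = 10
j→8 (v[8]=-8≤0), i→0 (v[0]=0≥0); i<j, swap → -8 -4 -9 -5 -7 -6 1 -1 0 3
j→7 (v[7]=-1≤0), i→6 (v[6]=1≥0); i<j, swap → -8 -4 -9 -5 -7 -6 -1 1 0 3
j→6, i→7; i≥j, return j=6. v = -8 -4 -9 -5 -7 -6 -1 1 0 3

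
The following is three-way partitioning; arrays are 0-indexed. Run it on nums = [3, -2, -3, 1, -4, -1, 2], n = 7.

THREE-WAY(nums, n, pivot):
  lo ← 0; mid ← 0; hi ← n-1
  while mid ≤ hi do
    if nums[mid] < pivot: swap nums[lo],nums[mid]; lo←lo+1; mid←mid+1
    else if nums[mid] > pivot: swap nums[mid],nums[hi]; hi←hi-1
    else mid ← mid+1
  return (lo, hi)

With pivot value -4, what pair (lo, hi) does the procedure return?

(0, 0)

lo=0 mid=0 hi=6
3>-4: swap(0,6), hi=5 ⇒ [2, -2, -3, 1, -4, -1, 3]
2>-4: swap(0,5), hi=4 ⇒ [-1, -2, -3, 1, -4, 2, 3]
-1>-4: swap(0,4), hi=3 ⇒ [-4, -2, -3, 1, -1, 2, 3]
-4=-4: mid=1
-2>-4: swap(1,3), hi=2 ⇒ [-4, 1, -3, -2, -1, 2, 3]
1>-4: swap(1,2), hi=1 ⇒ [-4, -3, 1, -2, -1, 2, 3]
-3>-4: swap(1,1), hi=0 ⇒ [-4, -3, 1, -2, -1, 2, 3]
done. lo=0 hi=0; nums=[-4, -3, 1, -2, -1, 2, 3]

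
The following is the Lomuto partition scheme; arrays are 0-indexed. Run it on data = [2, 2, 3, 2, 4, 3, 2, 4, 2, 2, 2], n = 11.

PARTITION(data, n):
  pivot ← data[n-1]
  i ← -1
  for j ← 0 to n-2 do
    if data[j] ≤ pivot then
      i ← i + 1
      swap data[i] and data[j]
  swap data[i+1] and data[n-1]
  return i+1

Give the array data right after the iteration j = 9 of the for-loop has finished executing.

pivot = data[10] = 2; i = -1
j=0: data[0]=2 ≤ 2 → i=0, swap data[0],data[0] (no change) → [2, 2, 3, 2, 4, 3, 2, 4, 2, 2, 2]
j=1: data[1]=2 ≤ 2 → i=1, swap data[1],data[1] (no change) → [2, 2, 3, 2, 4, 3, 2, 4, 2, 2, 2]
j=2: data[2]=3 > 2 → no swap
j=3: data[3]=2 ≤ 2 → i=2, swap data[2],data[3] → [2, 2, 2, 3, 4, 3, 2, 4, 2, 2, 2]
j=4: data[4]=4 > 2 → no swap
j=5: data[5]=3 > 2 → no swap
j=6: data[6]=2 ≤ 2 → i=3, swap data[3],data[6] → [2, 2, 2, 2, 4, 3, 3, 4, 2, 2, 2]
j=7: data[7]=4 > 2 → no swap
j=8: data[8]=2 ≤ 2 → i=4, swap data[4],data[8] → [2, 2, 2, 2, 2, 3, 3, 4, 4, 2, 2]
j=9: data[9]=2 ≤ 2 → i=5, swap data[5],data[9] → [2, 2, 2, 2, 2, 2, 3, 4, 4, 3, 2]
(after j=9) data = [2, 2, 2, 2, 2, 2, 3, 4, 4, 3, 2]

[2, 2, 2, 2, 2, 2, 3, 4, 4, 3, 2]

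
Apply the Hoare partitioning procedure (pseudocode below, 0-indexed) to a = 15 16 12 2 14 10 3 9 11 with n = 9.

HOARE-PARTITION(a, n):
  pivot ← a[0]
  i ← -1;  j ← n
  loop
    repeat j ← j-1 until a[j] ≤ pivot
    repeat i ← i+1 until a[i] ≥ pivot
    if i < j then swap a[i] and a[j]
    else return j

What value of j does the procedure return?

6

pivot = a[0] = 15; i = -1, j = 9
j→8 (a[8]=11≤15), i→0 (a[0]=15≥15); i<j, swap → 11 16 12 2 14 10 3 9 15
j→7 (a[7]=9≤15), i→1 (a[1]=16≥15); i<j, swap → 11 9 12 2 14 10 3 16 15
j→6, i→7; i≥j, return j=6. a = 11 9 12 2 14 10 3 16 15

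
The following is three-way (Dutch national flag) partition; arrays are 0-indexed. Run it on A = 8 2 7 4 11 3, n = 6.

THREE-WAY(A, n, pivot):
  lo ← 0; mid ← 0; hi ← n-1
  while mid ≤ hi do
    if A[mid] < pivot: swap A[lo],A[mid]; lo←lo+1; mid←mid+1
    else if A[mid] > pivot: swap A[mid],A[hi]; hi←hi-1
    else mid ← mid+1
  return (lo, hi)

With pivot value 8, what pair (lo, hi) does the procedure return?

(4, 4)

pivot = 8; lo=0, mid=0, hi=5
A[mid]=8=8: mid=1
A[mid]=2<8: swap A[0],A[1]; lo=1,mid=2 → 2 8 7 4 11 3
A[mid]=7<8: swap A[1],A[2]; lo=2,mid=3 → 2 7 8 4 11 3
A[mid]=4<8: swap A[2],A[3]; lo=3,mid=4 → 2 7 4 8 11 3
A[mid]=11>8: swap A[4],A[5]; hi=4 → 2 7 4 8 3 11
A[mid]=3<8: swap A[3],A[4]; lo=4,mid=5 → 2 7 4 3 8 11
end: lo=4, hi=4; A = 2 7 4 3 8 11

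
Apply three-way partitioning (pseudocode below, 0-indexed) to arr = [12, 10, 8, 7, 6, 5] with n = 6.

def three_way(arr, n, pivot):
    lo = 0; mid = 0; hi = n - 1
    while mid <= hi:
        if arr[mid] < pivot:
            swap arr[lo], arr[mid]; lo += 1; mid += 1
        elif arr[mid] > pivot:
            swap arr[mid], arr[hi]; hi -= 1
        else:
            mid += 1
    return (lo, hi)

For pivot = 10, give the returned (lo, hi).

pivot = 10; lo=0, mid=0, hi=5
arr[mid]=12>10: swap arr[0],arr[5]; hi=4 → [5, 10, 8, 7, 6, 12]
arr[mid]=5<10: swap arr[0],arr[0]; lo=1,mid=1 → [5, 10, 8, 7, 6, 12]
arr[mid]=10=10: mid=2
arr[mid]=8<10: swap arr[1],arr[2]; lo=2,mid=3 → [5, 8, 10, 7, 6, 12]
arr[mid]=7<10: swap arr[2],arr[3]; lo=3,mid=4 → [5, 8, 7, 10, 6, 12]
arr[mid]=6<10: swap arr[3],arr[4]; lo=4,mid=5 → [5, 8, 7, 6, 10, 12]
end: lo=4, hi=4; arr = [5, 8, 7, 6, 10, 12]

(4, 4)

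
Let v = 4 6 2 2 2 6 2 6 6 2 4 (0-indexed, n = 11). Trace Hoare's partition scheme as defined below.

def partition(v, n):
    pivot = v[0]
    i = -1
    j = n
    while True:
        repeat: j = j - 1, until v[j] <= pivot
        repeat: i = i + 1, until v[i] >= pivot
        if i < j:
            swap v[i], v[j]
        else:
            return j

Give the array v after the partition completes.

pivot = v[0] = 4; i = -1, j = 11
j→10 (v[10]=4≤4), i→0 (v[0]=4≥4); i<j, swap → 4 6 2 2 2 6 2 6 6 2 4
j→9 (v[9]=2≤4), i→1 (v[1]=6≥4); i<j, swap → 4 2 2 2 2 6 2 6 6 6 4
j→6 (v[6]=2≤4), i→5 (v[5]=6≥4); i<j, swap → 4 2 2 2 2 2 6 6 6 6 4
j→5, i→6; i≥j, return j=5. v = 4 2 2 2 2 2 6 6 6 6 4

4 2 2 2 2 2 6 6 6 6 4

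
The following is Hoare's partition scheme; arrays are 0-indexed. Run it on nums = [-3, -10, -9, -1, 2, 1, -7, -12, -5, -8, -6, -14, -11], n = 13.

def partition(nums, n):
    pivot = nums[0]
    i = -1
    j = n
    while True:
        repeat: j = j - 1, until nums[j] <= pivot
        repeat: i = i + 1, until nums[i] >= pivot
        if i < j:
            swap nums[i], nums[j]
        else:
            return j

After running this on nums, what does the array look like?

pivot = nums[0] = -3; i = -1, j = 13
j→12 (nums[12]=-11≤-3), i→0 (nums[0]=-3≥-3); i<j, swap → [-11, -10, -9, -1, 2, 1, -7, -12, -5, -8, -6, -14, -3]
j→11 (nums[11]=-14≤-3), i→3 (nums[3]=-1≥-3); i<j, swap → [-11, -10, -9, -14, 2, 1, -7, -12, -5, -8, -6, -1, -3]
j→10 (nums[10]=-6≤-3), i→4 (nums[4]=2≥-3); i<j, swap → [-11, -10, -9, -14, -6, 1, -7, -12, -5, -8, 2, -1, -3]
j→9 (nums[9]=-8≤-3), i→5 (nums[5]=1≥-3); i<j, swap → [-11, -10, -9, -14, -6, -8, -7, -12, -5, 1, 2, -1, -3]
j→8, i→9; i≥j, return j=8. nums = [-11, -10, -9, -14, -6, -8, -7, -12, -5, 1, 2, -1, -3]

[-11, -10, -9, -14, -6, -8, -7, -12, -5, 1, 2, -1, -3]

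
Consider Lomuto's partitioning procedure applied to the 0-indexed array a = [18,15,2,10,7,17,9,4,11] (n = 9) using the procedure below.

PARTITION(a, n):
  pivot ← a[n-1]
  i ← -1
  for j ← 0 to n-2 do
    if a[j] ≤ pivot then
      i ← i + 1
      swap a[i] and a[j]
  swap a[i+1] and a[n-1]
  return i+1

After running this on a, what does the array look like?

[2,10,7,9,4,11,15,18,17]

pivot=11, i=-1
j=0: 18>11, skip
j=1: 15>11, skip
j=2: 2≤11, i=0, swap(0,2) ⇒ [2,15,18,10,7,17,9,4,11]
j=3: 10≤11, i=1, swap(1,3) ⇒ [2,10,18,15,7,17,9,4,11]
j=4: 7≤11, i=2, swap(2,4) ⇒ [2,10,7,15,18,17,9,4,11]
j=5: 17>11, skip
j=6: 9≤11, i=3, swap(3,6) ⇒ [2,10,7,9,18,17,15,4,11]
j=7: 4≤11, i=4, swap(4,7) ⇒ [2,10,7,9,4,17,15,18,11]
swap(5,8) ⇒ [2,10,7,9,4,11,15,18,17]; return 5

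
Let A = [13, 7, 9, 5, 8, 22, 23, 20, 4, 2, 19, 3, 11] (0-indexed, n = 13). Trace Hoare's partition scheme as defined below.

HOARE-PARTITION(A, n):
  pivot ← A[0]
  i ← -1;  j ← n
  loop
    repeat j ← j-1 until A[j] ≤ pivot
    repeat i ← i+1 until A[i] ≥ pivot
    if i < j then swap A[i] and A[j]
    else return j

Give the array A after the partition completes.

pivot=13
j stops at 12 (11), i stops at 0 (13); swap ⇒ [11, 7, 9, 5, 8, 22, 23, 20, 4, 2, 19, 3, 13]
j stops at 11 (3), i stops at 5 (22); swap ⇒ [11, 7, 9, 5, 8, 3, 23, 20, 4, 2, 19, 22, 13]
j stops at 9 (2), i stops at 6 (23); swap ⇒ [11, 7, 9, 5, 8, 3, 2, 20, 4, 23, 19, 22, 13]
j stops at 8 (4), i stops at 7 (20); swap ⇒ [11, 7, 9, 5, 8, 3, 2, 4, 20, 23, 19, 22, 13]
j stops at 7, i stops at 8; i≥j ⇒ return 7. A=[11, 7, 9, 5, 8, 3, 2, 4, 20, 23, 19, 22, 13]

[11, 7, 9, 5, 8, 3, 2, 4, 20, 23, 19, 22, 13]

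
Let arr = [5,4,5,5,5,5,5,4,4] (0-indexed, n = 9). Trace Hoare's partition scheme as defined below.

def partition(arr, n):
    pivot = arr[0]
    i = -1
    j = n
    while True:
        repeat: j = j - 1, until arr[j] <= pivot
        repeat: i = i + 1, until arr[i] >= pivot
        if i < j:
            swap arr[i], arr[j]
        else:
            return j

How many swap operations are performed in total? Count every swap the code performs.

4

pivot=5
j stops at 8 (4), i stops at 0 (5); swap ⇒ [4,4,5,5,5,5,5,4,5]
j stops at 7 (4), i stops at 2 (5); swap ⇒ [4,4,4,5,5,5,5,5,5]
j stops at 6 (5), i stops at 3 (5); swap ⇒ [4,4,4,5,5,5,5,5,5]
j stops at 5 (5), i stops at 4 (5); swap ⇒ [4,4,4,5,5,5,5,5,5]
j stops at 4, i stops at 5; i≥j ⇒ return 4. arr=[4,4,4,5,5,5,5,5,5]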